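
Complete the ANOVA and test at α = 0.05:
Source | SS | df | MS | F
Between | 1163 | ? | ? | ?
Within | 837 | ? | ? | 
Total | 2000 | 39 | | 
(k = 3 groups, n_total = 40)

df_between = 2, df_within = 37. MS_between = 581.5, MS_within = 22.62. F = 25.705, F_crit ≈ 3.252. Reject H₀.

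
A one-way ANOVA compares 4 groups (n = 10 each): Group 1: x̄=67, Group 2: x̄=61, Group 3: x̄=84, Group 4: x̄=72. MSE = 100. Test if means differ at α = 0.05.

Grand mean = 71.0. SS_between = 2860.0, MS_between = 953.33. F = 9.533, F_crit ≈ 2.866. Reject H₀.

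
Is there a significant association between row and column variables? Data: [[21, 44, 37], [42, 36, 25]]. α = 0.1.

χ² = 10.118. df = 2, critical = 4.605. Reject H₀. Variables are dependent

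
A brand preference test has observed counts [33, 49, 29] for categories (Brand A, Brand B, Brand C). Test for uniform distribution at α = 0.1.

Expected = 37 each. χ² = Σ(O-E)²/E = 6.054. df = 2, critical value = 4.605. Reject H₀.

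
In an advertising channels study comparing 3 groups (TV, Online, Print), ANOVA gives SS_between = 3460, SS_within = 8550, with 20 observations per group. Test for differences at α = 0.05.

df_between = 2, df_within = 57. F = MS_between/MS_within = 1730.0/150.0 = 11.533. F_crit ≈ 3.159. Reject H₀. At least one mean differs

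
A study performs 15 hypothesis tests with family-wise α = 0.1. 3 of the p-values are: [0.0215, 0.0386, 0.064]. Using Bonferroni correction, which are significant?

Bonferroni α = 0.1/15 = 0.00667. None of the given p-values are significant.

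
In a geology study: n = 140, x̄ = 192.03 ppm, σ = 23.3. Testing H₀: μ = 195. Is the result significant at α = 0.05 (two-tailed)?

z = (192.03 - 195)/(23.3/√140) = -1.508. Since |z| ≤ 1.96, not significant at α = 0.05.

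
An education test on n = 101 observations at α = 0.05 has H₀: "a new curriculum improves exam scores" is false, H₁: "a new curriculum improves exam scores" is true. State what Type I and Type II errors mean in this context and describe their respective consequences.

Type I (false positive): concluding that a new curriculum improves exam scores when it is not — adopting a curriculum that gives no real benefit — disruption for nothing. Type II (false negative): failing to conclude that a new curriculum improves exam scores when it is — keeping the old curriculum when the new one would have helped students. Which is costlier depends on domain priorities and is a judgement call rather than a statistical fact.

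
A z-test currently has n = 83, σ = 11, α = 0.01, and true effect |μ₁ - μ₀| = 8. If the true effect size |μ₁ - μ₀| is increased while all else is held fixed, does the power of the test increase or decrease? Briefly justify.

Power increases: a larger true effect increases the non-centrality λ = |μ₁ - μ₀|/(σ/√n).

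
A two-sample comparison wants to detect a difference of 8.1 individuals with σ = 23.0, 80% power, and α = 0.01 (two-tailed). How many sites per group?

n per group = 2(z_α/2 + z_β)²σ²/d² = 2×(2.576 + 0.84)²×23.0²/8.1² = 188.2 → n = 189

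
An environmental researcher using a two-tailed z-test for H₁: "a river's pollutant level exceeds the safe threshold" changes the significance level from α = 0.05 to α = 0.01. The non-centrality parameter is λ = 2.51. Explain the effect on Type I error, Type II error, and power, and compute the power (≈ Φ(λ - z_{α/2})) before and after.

Decreasing α from 0.05 to 0.01:
• Type I error rate decreases (α is the Type I rate by definition).
• Critical value moves from z_{α/2} = 1.96 to 2.576, so power = Φ(λ - z_{α/2}) goes from Φ(2.51 - 1.96) = 0.709 to Φ(2.51 - 2.576) = 0.474.
• Type II error rate β = 1 - power therefore increases (0.291 → 0.526).
Appropriate when false positives are costly — here, shutting down a compliant factory unnecessarily.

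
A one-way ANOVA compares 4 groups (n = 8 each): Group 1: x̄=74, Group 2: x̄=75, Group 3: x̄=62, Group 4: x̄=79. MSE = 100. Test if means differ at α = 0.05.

Grand mean = 72.5. SS_between = 1288.0, MS_between = 429.33. F = 4.293, F_crit ≈ 2.947. Reject H₀.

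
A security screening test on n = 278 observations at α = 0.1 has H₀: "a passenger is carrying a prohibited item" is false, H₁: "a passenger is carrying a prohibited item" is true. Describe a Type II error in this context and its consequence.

Type II error: failing to reject H₀ when it is false — concluding that a passenger is carrying a prohibited item is not supported when in fact it is. Consequence: letting a prohibited item through — security breach.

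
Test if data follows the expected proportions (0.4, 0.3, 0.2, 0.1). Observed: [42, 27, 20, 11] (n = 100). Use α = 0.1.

Expected: [40.0, 30.0, 20.0, 10.0]. χ² = 0.5. df = 3, critical = 6.251. Fail to reject H₀.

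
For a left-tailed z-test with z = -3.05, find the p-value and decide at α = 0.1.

p = P(Z < -3.05) = Φ(-3.05) ≈ 0.0011. Since p < 0.1, reject H₀ (significant) at α = 0.1.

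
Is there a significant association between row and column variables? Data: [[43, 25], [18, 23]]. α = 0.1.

χ² = 3.879. df = 1, critical = 2.706. Reject H₀. Variables are dependent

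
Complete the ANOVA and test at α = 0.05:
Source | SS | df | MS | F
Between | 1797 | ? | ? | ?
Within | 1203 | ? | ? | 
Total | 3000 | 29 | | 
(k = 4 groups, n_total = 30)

df_between = 3, df_within = 26. MS_between = 599.0, MS_within = 46.27. F = 12.946, F_crit ≈ 2.975. Reject H₀.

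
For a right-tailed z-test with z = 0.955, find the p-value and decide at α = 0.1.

p = P(Z > 0.955) = 1 - Φ(0.955) ≈ 0.1698. Since p ≥ 0.1, fail to reject H₀ (not significant) at α = 0.1.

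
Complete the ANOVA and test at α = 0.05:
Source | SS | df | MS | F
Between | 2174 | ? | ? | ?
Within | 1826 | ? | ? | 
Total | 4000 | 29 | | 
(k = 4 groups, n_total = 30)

df_between = 3, df_within = 26. MS_between = 724.67, MS_within = 70.23. F = 10.318, F_crit ≈ 2.975. Reject H₀.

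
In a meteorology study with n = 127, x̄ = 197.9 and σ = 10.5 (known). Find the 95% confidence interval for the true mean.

CI = x̄ ± z*(σ/√n) = 197.9 ± 1.96(10.5/√127) = 197.9 ± 1.83 = (196.07, 199.73)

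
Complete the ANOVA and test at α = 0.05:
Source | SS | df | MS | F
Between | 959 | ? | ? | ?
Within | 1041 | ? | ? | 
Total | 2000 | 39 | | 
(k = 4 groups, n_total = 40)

df_between = 3, df_within = 36. MS_between = 319.67, MS_within = 28.92. F = 11.055, F_crit ≈ 2.866. Reject H₀.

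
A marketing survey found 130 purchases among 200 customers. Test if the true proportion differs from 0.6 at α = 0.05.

p̂ = 0.65, p₀ = 0.6. z = (p̂ - p₀)/√(p₀(1-p₀)/n) = 1.443. Critical: ±1.96. Fail to reject H₀.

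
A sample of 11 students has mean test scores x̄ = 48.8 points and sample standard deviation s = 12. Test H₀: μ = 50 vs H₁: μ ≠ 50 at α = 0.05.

t = (x̄ - μ₀)/(s/√n) = (48.8 - 50)/(12/√11) = -0.332. df = 10, critical t = ±2.228. Fail to reject H₀.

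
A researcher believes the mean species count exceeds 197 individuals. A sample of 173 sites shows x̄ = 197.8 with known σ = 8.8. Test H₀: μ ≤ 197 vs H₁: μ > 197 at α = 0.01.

z = 1.196. Critical value: 2.33. Fail to reject H₀.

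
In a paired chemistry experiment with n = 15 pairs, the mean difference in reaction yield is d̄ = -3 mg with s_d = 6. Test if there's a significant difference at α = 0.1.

t = d̄/(s_d/√n) = -3/(6/√15) = -1.936. df = 14, critical t = ±1.761. Reject H₀.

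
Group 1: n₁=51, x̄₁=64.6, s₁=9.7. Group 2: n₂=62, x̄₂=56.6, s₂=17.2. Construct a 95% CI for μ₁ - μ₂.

Difference = 8.0. SE = √(9.7²/51 + 17.2²/62) = 2.572. CI = (2.96, 13.04)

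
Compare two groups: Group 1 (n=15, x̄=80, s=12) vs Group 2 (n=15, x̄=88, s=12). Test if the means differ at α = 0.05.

Pooled sp = 12.0. t = -1.826, df = 28. Critical t = ±2.048. Fail to reject H₀.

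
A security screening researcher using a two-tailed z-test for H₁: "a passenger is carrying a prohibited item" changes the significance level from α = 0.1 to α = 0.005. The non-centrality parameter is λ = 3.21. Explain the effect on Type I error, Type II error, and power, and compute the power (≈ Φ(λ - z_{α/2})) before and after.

Decreasing α from 0.1 to 0.005:
• Type I error rate decreases (α is the Type I rate by definition).
• Critical value moves from z_{α/2} = 1.645 to 2.807, so power = Φ(λ - z_{α/2}) goes from Φ(3.21 - 1.645) = 0.941 to Φ(3.21 - 2.807) = 0.657.
• Type II error rate β = 1 - power therefore increases (0.059 → 0.343).
Appropriate when false positives are costly — here, detaining an innocent passenger — delay and inconvenience.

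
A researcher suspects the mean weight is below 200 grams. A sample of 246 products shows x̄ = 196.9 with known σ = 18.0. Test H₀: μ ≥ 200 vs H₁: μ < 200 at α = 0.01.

z = -2.701. Critical value: -2.33. Reject H₀.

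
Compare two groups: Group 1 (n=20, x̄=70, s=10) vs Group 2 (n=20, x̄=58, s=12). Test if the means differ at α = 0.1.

Pooled sp = 11.05. t = 3.436, df = 38. Critical t = ±1.686. Reject H₀.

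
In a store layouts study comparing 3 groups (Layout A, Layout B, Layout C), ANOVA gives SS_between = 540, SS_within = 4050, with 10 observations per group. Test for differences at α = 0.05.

df_between = 2, df_within = 27. F = MS_between/MS_within = 270.0/150.0 = 1.8. F_crit ≈ 3.354. Fail to reject H₀.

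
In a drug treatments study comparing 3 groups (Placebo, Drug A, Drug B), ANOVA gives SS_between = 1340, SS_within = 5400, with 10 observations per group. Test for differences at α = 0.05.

df_between = 2, df_within = 27. F = MS_between/MS_within = 670.0/200.0 = 3.35. F_crit ≈ 3.354. Fail to reject H₀.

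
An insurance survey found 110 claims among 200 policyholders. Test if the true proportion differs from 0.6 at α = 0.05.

p̂ = 0.55, p₀ = 0.6. z = (p̂ - p₀)/√(p₀(1-p₀)/n) = -1.443. Critical: ±1.96. Fail to reject H₀.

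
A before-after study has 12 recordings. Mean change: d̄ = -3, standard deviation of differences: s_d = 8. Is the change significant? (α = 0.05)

t = d̄/(s_d/√n) = -3/(8/√12) = -1.299. df = 11, critical t = ±2.201. Fail to reject H₀.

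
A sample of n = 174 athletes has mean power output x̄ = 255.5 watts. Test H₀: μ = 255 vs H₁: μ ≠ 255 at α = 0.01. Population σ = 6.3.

z = (x̄ - μ₀)/(σ/√n) = (255.5 - 255)/(6.3/√174) = 1.047. Critical value: ±2.576. Since |1.047| ≤ 2.576, Fail to reject H₀.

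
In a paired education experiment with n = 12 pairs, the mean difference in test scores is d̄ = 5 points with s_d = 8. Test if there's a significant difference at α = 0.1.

t = d̄/(s_d/√n) = 5/(8/√12) = 2.165. df = 11, critical t = ±1.796. Reject H₀.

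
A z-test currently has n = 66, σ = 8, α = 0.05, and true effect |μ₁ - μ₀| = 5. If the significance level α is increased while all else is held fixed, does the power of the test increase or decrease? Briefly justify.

Power increases: a larger α lowers the critical value, so more of the H₁ sampling distribution falls in the rejection region.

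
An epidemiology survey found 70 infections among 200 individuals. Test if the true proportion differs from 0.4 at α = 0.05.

p̂ = 0.35, p₀ = 0.4. z = (p̂ - p₀)/√(p₀(1-p₀)/n) = -1.443. Critical: ±1.96. Fail to reject H₀.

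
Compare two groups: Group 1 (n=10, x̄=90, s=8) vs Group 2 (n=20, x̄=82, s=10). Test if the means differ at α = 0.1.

Pooled sp = 9.4. t = 2.197, df = 28. Critical t = ±1.701. Reject H₀.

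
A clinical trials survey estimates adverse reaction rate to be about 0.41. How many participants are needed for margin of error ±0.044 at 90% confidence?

n = z²p(1-p)/E² = 1.645²×0.41×0.59/0.044² = 338.1 → n = 339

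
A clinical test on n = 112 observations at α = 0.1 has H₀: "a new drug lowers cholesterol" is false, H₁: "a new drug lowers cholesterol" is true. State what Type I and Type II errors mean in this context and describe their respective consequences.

Type I (false positive): concluding that a new drug lowers cholesterol when it is not — approving an ineffective drug — patients take a useless medication and may skip effective alternatives. Type II (false negative): failing to conclude that a new drug lowers cholesterol when it is — shelving an effective drug — patients miss out on a treatment that would have helped. Which is costlier depends on domain priorities and is a judgement call rather than a statistical fact.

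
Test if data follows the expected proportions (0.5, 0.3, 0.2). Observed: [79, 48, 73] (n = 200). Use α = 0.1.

Expected: [100.0, 60.0, 40.0]. χ² = 34.035. df = 2, critical = 4.605. Reject H₀.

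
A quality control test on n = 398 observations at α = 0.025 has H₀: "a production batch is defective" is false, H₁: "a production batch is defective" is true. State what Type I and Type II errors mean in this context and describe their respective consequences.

Type I (false positive): concluding that a production batch is defective when it is not — scrapping a good batch — wasted material and cost for no reason. Type II (false negative): failing to conclude that a production batch is defective when it is — shipping a defective batch — faulty products reach customers. Which is costlier depends on domain priorities and is a judgement call rather than a statistical fact.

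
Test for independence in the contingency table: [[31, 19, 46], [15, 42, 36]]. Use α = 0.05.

χ² = 15.413. df = 2, critical = 5.991. Reject H₀. Variables are dependent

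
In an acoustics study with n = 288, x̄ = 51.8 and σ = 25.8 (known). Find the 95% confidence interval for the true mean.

CI = x̄ ± z*(σ/√n) = 51.8 ± 1.96(25.8/√288) = 51.8 ± 2.98 = (48.82, 54.78)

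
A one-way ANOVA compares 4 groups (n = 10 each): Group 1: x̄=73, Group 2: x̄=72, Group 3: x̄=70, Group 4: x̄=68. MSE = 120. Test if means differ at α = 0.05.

Grand mean = 70.75. SS_between = 147.5, MS_between = 49.17. F = 0.41, F_crit ≈ 2.866. Fail to reject H₀.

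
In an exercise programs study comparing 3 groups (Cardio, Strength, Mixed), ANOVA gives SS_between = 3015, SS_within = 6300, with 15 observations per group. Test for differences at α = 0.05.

df_between = 2, df_within = 42. F = MS_between/MS_within = 1507.5/150.0 = 10.05. F_crit ≈ 3.22. Reject H₀. At least one mean differs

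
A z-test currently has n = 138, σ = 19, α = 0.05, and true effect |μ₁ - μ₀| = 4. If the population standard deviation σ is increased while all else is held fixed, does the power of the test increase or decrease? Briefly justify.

Power decreases: a larger σ inflates the standard error σ/√n, pulling the sampling distribution under H₁ back toward the critical value.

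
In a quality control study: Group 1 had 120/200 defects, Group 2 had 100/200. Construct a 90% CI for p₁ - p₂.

p̂₁ = 0.6, p̂₂ = 0.5. Difference = 0.1. CI = (0.019, 0.181)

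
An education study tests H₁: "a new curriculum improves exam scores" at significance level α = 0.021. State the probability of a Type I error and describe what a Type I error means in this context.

P(Type I error) = α = 0.021. A Type I error is rejecting H₀ when H₀ is actually true (false positive) — here, concluding that a new curriculum improves exam scores when in fact this is not the case. Consequence: adopting a curriculum that gives no real benefit — disruption for nothing.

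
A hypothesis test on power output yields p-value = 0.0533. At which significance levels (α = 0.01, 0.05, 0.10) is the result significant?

p = 0.0533. Significant at: α = 0.1.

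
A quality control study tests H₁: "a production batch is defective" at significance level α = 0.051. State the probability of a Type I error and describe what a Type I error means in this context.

P(Type I error) = α = 0.051. A Type I error is rejecting H₀ when H₀ is actually true (false positive) — here, concluding that a production batch is defective when in fact this is not the case. Consequence: scrapping a good batch — wasted material and cost for no reason.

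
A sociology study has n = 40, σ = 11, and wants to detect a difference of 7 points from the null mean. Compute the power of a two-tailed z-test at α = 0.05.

SE = σ/√n = 11/√40 = 1.739. Non-centrality λ = d/SE = 7/1.739 = 4.025. Power ≈ Φ(λ - z_{α/2}) = Φ(4.025 - 1.96) = Φ(2.065) = 0.981.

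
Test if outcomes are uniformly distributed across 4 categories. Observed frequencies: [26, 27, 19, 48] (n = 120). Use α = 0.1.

Expected = 30 each. χ² = Σ(O-E)²/E = 15.667. df = 3, critical value = 6.251. Reject H₀.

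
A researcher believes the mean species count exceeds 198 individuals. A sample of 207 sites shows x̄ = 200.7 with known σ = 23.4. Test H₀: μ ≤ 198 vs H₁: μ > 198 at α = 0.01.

z = 1.66. Critical value: 2.33. Fail to reject H₀.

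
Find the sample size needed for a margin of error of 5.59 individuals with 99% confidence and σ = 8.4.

n = (z*σ/E)² = (2.576×8.4/5.59)² = 15.0 → n = 15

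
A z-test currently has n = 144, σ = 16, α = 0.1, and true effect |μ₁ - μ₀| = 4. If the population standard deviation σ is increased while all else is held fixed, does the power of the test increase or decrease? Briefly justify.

Power decreases: a larger σ inflates the standard error σ/√n, pulling the sampling distribution under H₁ back toward the critical value.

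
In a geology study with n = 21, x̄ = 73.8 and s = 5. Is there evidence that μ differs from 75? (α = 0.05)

t = (x̄ - μ₀)/(s/√n) = (73.8 - 75)/(5/√21) = -1.1. df = 20, critical t = ±2.086. Fail to reject H₀.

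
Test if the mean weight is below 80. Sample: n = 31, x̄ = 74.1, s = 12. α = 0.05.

t = (74.1 - 80)/(12/√31) = -2.737, df = 30. Critical t = -1.697. Reject H₀.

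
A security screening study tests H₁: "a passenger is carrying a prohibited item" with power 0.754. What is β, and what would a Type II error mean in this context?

β = 1 - power = 1 - 0.754 = 0.246. A Type II error is failing to reject H₀ when H₀ is false (false negative) — here, failing to conclude that a passenger is carrying a prohibited item when in fact it is true. Consequence: letting a prohibited item through — security breach.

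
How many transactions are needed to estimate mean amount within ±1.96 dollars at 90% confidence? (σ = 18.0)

n = (z*σ/E)² = (1.645×18.0/1.96)² = 228.2 → n = 229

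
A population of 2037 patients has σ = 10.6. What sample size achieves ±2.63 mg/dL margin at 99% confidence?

Without FPC: n₀ = (2.576×10.6/2.63)² = 107.793. With FPC: n = n₀N/(n₀+N-1) = 102.4 → n = 103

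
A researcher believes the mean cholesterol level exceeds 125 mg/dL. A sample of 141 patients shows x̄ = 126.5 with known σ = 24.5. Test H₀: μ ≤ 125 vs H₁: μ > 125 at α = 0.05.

z = 0.727. Critical value: 1.645. Fail to reject H₀.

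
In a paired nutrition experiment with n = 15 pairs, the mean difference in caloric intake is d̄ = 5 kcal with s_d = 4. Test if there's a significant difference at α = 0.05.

t = d̄/(s_d/√n) = 5/(4/√15) = 4.841. df = 14, critical t = ±2.145. Reject H₀.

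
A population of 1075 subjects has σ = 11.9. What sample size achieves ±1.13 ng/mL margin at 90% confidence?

Without FPC: n₀ = (1.645×11.9/1.13)² = 300.102. With FPC: n = n₀N/(n₀+N-1) = 234.8 → n = 235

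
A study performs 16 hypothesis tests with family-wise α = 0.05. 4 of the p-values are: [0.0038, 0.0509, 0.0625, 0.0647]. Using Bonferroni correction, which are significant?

Bonferroni α = 0.05/16 = 0.00313. None of the given p-values are significant.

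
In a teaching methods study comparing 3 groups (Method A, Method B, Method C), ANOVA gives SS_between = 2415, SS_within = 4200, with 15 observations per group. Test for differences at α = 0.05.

df_between = 2, df_within = 42. F = MS_between/MS_within = 1207.5/100.0 = 12.075. F_crit ≈ 3.22. Reject H₀. At least one mean differs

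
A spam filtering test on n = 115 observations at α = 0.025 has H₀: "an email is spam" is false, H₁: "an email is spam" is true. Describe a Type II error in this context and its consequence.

Type II error: failing to reject H₀ when it is false — concluding that an email is spam is not supported when in fact it is. Consequence: a spam email lands in the inbox.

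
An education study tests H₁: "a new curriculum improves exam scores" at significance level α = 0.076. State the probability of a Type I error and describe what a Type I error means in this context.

P(Type I error) = α = 0.076. A Type I error is rejecting H₀ when H₀ is actually true (false positive) — here, concluding that a new curriculum improves exam scores when in fact this is not the case. Consequence: adopting a curriculum that gives no real benefit — disruption for nothing.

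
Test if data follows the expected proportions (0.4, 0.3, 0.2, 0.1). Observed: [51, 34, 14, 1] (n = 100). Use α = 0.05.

Expected: [40.0, 30.0, 20.0, 10.0]. χ² = 13.458. df = 3, critical = 7.815. Reject H₀.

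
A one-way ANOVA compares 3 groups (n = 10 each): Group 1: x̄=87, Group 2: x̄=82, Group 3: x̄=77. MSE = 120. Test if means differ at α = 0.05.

Grand mean = 82.0. SS_between = 500.0, MS_between = 250.0. F = 2.083, F_crit ≈ 3.354. Fail to reject H₀.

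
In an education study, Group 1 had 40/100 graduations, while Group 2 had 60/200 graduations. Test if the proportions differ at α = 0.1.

p̂₁ = 0.4, p̂₂ = 0.3, pooled p̂ = 0.333. z = 1.732. Critical: ±1.645. Reject H₀.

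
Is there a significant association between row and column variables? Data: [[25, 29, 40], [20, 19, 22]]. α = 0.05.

χ² = 0.879. df = 2, critical = 5.991. Fail to reject H₀. No evidence of dependence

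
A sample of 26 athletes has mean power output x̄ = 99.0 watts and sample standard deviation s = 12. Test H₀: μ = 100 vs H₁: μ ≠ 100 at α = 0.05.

t = (x̄ - μ₀)/(s/√n) = (99.0 - 100)/(12/√26) = -0.425. df = 25, critical t = ±2.06. Fail to reject H₀.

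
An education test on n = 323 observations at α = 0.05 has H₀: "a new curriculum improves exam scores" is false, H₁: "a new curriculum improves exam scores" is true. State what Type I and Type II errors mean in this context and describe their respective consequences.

Type I (false positive): concluding that a new curriculum improves exam scores when it is not — adopting a curriculum that gives no real benefit — disruption for nothing. Type II (false negative): failing to conclude that a new curriculum improves exam scores when it is — keeping the old curriculum when the new one would have helped students. Which is costlier depends on domain priorities and is a judgement call rather than a statistical fact.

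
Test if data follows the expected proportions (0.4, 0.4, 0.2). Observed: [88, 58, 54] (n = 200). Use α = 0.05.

Expected: [80.0, 80.0, 40.0]. χ² = 11.75. df = 2, critical = 5.991. Reject H₀.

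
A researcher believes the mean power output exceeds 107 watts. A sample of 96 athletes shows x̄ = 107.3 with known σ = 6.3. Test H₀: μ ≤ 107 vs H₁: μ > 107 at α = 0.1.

z = 0.467. Critical value: 1.28. Fail to reject H₀.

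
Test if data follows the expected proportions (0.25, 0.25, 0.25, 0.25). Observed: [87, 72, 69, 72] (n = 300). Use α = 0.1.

Expected: [75.0, 75.0, 75.0, 75.0]. χ² = 2.64. df = 3, critical = 6.251. Fail to reject H₀.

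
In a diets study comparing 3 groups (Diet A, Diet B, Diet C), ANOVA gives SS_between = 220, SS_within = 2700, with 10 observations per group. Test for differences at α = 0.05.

df_between = 2, df_within = 27. F = MS_between/MS_within = 110.0/100.0 = 1.1. F_crit ≈ 3.354. Fail to reject H₀.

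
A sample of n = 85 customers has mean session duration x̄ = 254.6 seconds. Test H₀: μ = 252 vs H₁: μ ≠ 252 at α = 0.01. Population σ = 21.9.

z = (x̄ - μ₀)/(σ/√n) = (254.6 - 252)/(21.9/√85) = 1.095. Critical value: ±2.576. Since |1.095| ≤ 2.576, Fail to reject H₀.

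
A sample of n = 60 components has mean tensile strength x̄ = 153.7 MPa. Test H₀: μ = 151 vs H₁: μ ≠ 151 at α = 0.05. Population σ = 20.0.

z = (x̄ - μ₀)/(σ/√n) = (153.7 - 151)/(20.0/√60) = 1.046. Critical value: ±1.96. Since |1.046| ≤ 1.96, Fail to reject H₀.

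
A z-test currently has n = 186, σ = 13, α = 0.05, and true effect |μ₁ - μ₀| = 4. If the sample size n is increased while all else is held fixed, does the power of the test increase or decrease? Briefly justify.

Power increases: a larger n shrinks the standard error σ/√n, moving the sampling distribution under H₁ further from the critical value.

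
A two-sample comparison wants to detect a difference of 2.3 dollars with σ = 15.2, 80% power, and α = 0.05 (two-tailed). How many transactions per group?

n per group = 2(z_α/2 + z_β)²σ²/d² = 2×(1.96 + 0.84)²×15.2²/2.3² = 684.8 → n = 685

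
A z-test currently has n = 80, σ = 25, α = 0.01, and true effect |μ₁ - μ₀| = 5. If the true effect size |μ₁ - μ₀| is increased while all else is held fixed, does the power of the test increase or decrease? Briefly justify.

Power increases: a larger true effect increases the non-centrality λ = |μ₁ - μ₀|/(σ/√n).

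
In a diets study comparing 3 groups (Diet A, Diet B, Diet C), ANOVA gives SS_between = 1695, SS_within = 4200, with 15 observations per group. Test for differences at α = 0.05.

df_between = 2, df_within = 42. F = MS_between/MS_within = 847.5/100.0 = 8.475. F_crit ≈ 3.22. Reject H₀. At least one mean differs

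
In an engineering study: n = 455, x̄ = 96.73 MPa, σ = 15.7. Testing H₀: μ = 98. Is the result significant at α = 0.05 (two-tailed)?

z = (96.73 - 98)/(15.7/√455) = -1.725. Since |z| ≤ 1.96, not significant at α = 0.05.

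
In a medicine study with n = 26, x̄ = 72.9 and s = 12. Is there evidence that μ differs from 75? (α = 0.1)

t = (x̄ - μ₀)/(s/√n) = (72.9 - 75)/(12/√26) = -0.892. df = 25, critical t = ±1.708. Fail to reject H₀.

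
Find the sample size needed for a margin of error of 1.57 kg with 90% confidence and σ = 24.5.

n = (z*σ/E)² = (1.645×24.5/1.57)² = 659.0 → n = 659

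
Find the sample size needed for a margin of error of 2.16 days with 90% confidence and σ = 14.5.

n = (z*σ/E)² = (1.645×14.5/2.16)² = 121.9 → n = 122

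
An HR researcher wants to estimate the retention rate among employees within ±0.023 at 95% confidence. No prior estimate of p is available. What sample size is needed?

Conservative approach: use p = 0.5 (maximizes p(1-p) = 0.25). n = z²(0.25)/E² = 1.96²×0.25/0.023² = 1815.5 → n = 1816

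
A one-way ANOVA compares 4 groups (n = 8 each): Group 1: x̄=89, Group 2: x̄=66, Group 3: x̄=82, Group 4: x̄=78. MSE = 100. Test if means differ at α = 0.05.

Grand mean = 78.75. SS_between = 2230.0, MS_between = 743.33. F = 7.433, F_crit ≈ 2.947. Reject H₀.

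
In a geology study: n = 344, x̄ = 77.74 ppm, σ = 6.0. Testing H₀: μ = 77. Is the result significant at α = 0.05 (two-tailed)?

z = (77.74 - 77)/(6.0/√344) = 2.287. Since |z| > 1.96, significant at α = 0.05.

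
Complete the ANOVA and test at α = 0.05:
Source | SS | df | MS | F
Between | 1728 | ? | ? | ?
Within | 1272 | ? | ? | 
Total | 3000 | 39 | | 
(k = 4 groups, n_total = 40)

df_between = 3, df_within = 36. MS_between = 576.0, MS_within = 35.33. F = 16.302, F_crit ≈ 2.866. Reject H₀.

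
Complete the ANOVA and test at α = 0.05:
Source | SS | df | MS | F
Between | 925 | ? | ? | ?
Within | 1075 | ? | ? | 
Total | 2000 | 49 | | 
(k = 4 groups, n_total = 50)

df_between = 3, df_within = 46. MS_between = 308.33, MS_within = 23.37. F = 13.194, F_crit ≈ 2.807. Reject H₀.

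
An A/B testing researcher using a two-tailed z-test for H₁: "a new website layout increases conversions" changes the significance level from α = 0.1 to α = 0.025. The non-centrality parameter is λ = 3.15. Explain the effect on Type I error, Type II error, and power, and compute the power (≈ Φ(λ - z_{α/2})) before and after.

Decreasing α from 0.1 to 0.025:
• Type I error rate decreases (α is the Type I rate by definition).
• Critical value moves from z_{α/2} = 1.645 to 2.241, so power = Φ(λ - z_{α/2}) goes from Φ(3.15 - 1.645) = 0.934 to Φ(3.15 - 2.241) = 0.818.
• Type II error rate β = 1 - power therefore increases (0.066 → 0.182).
Appropriate when false positives are costly — here, rolling out a layout that doesn't actually help — wasted engineering effort.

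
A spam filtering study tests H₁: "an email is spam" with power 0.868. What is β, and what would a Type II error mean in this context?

β = 1 - power = 1 - 0.868 = 0.132. A Type II error is failing to reject H₀ when H₀ is false (false negative) — here, failing to conclude that an email is spam when in fact it is true. Consequence: a spam email lands in the inbox.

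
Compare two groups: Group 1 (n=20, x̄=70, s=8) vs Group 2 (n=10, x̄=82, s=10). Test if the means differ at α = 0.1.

Pooled sp = 8.69. t = -3.564, df = 28. Critical t = ±1.701. Reject H₀.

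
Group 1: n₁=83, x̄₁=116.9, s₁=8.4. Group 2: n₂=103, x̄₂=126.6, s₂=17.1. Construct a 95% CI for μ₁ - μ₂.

Difference = -9.7. SE = √(8.4²/83 + 17.1²/103) = 1.921. CI = (-13.46, -5.94)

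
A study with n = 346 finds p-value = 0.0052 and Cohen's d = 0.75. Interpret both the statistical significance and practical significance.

Statistically significant (p = 0.0052 < 0.05). Cohen's d = 0.75 indicates a medium effect size. Both statistical and practical significance should be considered.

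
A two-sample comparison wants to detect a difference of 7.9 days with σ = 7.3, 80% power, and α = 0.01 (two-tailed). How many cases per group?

n per group = 2(z_α/2 + z_β)²σ²/d² = 2×(2.576 + 0.84)²×7.3²/7.9² = 19.9 → n = 20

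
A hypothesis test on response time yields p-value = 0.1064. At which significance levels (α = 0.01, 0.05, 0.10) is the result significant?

p = 0.1064. Not significant at any of the given levels.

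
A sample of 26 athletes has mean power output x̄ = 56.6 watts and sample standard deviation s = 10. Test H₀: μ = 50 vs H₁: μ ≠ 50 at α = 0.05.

t = (x̄ - μ₀)/(s/√n) = (56.6 - 50)/(10/√26) = 3.365. df = 25, critical t = ±2.06. Reject H₀.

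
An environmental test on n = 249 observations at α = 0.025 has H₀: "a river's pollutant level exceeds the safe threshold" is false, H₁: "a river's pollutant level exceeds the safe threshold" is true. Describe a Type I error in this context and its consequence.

Type I error: rejecting H₀ when it is true — concluding that a river's pollutant level exceeds the safe threshold when in fact it is not. Consequence: shutting down a compliant factory unnecessarily.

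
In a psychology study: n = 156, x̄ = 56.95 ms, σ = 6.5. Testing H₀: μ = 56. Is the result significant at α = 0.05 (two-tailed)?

z = (56.95 - 56)/(6.5/√156) = 1.825. Since |z| ≤ 1.96, not significant at α = 0.05.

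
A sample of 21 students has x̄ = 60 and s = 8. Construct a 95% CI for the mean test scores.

CI = x̄ ± t*(s/√n) = 60 ± 2.086(8/√21) = (56.36, 63.64)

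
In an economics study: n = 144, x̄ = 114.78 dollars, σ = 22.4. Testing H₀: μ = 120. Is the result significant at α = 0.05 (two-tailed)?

z = (114.78 - 120)/(22.4/√144) = -2.796. Since |z| > 1.96, significant at α = 0.05.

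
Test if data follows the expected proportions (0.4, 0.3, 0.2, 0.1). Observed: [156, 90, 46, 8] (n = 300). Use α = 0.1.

Expected: [120.0, 90.0, 60.0, 30.0]. χ² = 30.2. df = 3, critical = 6.251. Reject H₀.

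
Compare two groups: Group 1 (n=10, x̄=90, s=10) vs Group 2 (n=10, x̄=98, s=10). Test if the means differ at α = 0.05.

Pooled sp = 10.0. t = -1.789, df = 18. Critical t = ±2.101. Fail to reject H₀.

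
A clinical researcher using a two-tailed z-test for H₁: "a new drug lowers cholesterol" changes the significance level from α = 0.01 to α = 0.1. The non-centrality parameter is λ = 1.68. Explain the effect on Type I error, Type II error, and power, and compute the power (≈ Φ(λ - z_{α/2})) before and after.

Increasing α from 0.01 to 0.1:
• Type I error rate increases (α is the Type I rate by definition).
• Critical value moves from z_{α/2} = 2.576 to 1.645, so power = Φ(λ - z_{α/2}) goes from Φ(1.68 - 2.576) = 0.185 to Φ(1.68 - 1.645) = 0.514.
• Type II error rate β = 1 - power therefore decreases (0.815 → 0.486).
Appropriate when false negatives are costly — here, shelving an effective drug — patients miss out on a treatment that would have helped.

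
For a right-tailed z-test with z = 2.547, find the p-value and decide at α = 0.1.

p = P(Z > 2.547) = 1 - Φ(2.547) ≈ 0.0054. Since p < 0.1, reject H₀ (significant) at α = 0.1.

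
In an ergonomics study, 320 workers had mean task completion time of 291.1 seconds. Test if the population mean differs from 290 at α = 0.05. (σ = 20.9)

z = (x̄ - μ₀)/(σ/√n) = (291.1 - 290)/(20.9/√320) = 0.942. Critical value: ±1.96. Since |0.942| ≤ 1.96, Fail to reject H₀.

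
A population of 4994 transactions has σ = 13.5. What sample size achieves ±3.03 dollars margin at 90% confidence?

Without FPC: n₀ = (1.645×13.5/3.03)² = 53.717. With FPC: n = n₀N/(n₀+N-1) = 53.2 → n = 54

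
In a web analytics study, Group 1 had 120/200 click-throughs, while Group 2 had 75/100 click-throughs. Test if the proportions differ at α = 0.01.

p̂₁ = 0.6, p̂₂ = 0.75, pooled p̂ = 0.65. z = -2.568. Critical: ±2.576. Fail to reject H₀.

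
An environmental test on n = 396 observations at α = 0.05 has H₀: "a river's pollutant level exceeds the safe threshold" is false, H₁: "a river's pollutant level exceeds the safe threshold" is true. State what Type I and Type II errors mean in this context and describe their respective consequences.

Type I (false positive): concluding that a river's pollutant level exceeds the safe threshold when it is not — shutting down a compliant factory unnecessarily. Type II (false negative): failing to conclude that a river's pollutant level exceeds the safe threshold when it is — allowing unsafe pollution to continue. Which is costlier depends on domain priorities and is a judgement call rather than a statistical fact.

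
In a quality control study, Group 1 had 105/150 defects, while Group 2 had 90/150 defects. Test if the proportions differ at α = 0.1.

p̂₁ = 0.7, p̂₂ = 0.6, pooled p̂ = 0.65. z = 1.816. Critical: ±1.645. Reject H₀.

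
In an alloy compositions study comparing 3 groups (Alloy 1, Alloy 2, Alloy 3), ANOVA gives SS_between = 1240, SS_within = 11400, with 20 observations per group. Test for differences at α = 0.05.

df_between = 2, df_within = 57. F = MS_between/MS_within = 620.0/200.0 = 3.1. F_crit ≈ 3.159. Fail to reject H₀.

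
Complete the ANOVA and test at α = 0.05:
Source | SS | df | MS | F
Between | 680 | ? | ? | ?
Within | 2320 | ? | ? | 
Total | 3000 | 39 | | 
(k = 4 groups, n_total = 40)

df_between = 3, df_within = 36. MS_between = 226.67, MS_within = 64.44. F = 3.517, F_crit ≈ 2.866. Reject H₀.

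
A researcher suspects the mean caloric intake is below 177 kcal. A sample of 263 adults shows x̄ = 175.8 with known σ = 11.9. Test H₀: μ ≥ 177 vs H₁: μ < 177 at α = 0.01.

z = -1.635. Critical value: -2.33. Fail to reject H₀.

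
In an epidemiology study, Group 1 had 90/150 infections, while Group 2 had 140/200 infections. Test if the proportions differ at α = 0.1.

p̂₁ = 0.6, p̂₂ = 0.7, pooled p̂ = 0.657. z = -1.95. Critical: ±1.645. Reject H₀.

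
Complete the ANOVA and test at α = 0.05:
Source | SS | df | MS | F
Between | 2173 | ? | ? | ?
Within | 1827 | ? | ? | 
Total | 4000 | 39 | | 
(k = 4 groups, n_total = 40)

df_between = 3, df_within = 36. MS_between = 724.33, MS_within = 50.75. F = 14.273, F_crit ≈ 2.866. Reject H₀.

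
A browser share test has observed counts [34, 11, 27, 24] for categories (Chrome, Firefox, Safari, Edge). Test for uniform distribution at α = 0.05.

Expected = 24 each. χ² = Σ(O-E)²/E = 11.583. df = 3, critical value = 7.815. Reject H₀.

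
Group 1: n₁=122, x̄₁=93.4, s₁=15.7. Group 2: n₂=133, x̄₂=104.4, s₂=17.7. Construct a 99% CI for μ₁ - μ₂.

Difference = -11.0. SE = √(15.7²/122 + 17.7²/133) = 2.092. CI = (-16.39, -5.61)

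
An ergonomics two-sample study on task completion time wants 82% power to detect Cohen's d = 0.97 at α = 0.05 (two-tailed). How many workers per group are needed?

z_{α/2} = 1.96, z_β = Φ⁻¹(0.82) = 0.915. For large effect (d = 0.97): n per group = 2(z_{α/2} + z_β)²/d² = 2(1.96 + 0.915)²/0.97² = 17.6 → 18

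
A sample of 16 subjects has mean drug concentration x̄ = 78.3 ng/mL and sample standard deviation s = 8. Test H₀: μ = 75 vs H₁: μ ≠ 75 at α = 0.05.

t = (x̄ - μ₀)/(s/√n) = (78.3 - 75)/(8/√16) = 1.65. df = 15, critical t = ±2.131. Fail to reject H₀.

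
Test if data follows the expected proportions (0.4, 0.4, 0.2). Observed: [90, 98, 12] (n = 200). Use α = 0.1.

Expected: [80.0, 80.0, 40.0]. χ² = 24.9. df = 2, critical = 4.605. Reject H₀.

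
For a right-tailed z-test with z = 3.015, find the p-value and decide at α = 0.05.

p = P(Z > 3.015) = 1 - Φ(3.015) ≈ 0.0013. Since p < 0.05, reject H₀ (significant) at α = 0.05.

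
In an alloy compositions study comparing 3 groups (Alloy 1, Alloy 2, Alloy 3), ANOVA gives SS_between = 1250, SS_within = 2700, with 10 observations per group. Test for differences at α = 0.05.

df_between = 2, df_within = 27. F = MS_between/MS_within = 625.0/100.0 = 6.25. F_crit ≈ 3.354. Reject H₀. At least one mean differs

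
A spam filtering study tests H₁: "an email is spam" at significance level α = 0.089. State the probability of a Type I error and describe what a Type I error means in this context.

P(Type I error) = α = 0.089. A Type I error is rejecting H₀ when H₀ is actually true (false positive) — here, concluding that an email is spam when in fact this is not the case. Consequence: a legitimate email is sent to the spam folder and the user misses it.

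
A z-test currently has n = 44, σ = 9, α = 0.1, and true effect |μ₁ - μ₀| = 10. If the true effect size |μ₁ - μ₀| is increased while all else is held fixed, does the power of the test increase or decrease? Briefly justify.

Power increases: a larger true effect increases the non-centrality λ = |μ₁ - μ₀|/(σ/√n).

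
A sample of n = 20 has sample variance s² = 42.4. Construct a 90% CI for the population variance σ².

df = 19. χ²_{0.05} = 30.144, χ²_{0.95} = 10.117. CI for σ² = ((n-1)s²/χ²_{α/2}, (n-1)s²/χ²_{1-α/2}) = (19·42.4/30.144, 19·42.4/10.117) = (26.73, 79.63)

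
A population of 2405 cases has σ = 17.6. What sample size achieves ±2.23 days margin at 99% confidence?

Without FPC: n₀ = (2.576×17.6/2.23)² = 413.34. With FPC: n = n₀N/(n₀+N-1) = 352.8 → n = 353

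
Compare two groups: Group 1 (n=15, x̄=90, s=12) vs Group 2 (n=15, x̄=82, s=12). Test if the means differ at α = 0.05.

Pooled sp = 12.0. t = 1.826, df = 28. Critical t = ±2.048. Fail to reject H₀.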